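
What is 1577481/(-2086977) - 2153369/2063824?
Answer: -2583224907619/1435717740016 ≈ -1.7993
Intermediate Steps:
1577481/(-2086977) - 2153369/2063824 = 1577481*(-1/2086977) - 2153369*1/2063824 = -525827/695659 - 2153369/2063824 = -2583224907619/1435717740016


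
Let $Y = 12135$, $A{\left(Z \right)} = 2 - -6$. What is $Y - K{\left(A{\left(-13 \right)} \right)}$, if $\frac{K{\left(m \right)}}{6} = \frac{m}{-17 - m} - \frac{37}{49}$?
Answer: $\frac{14873277}{1225} \approx 12141.0$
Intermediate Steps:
$A{\left(Z \right)} = 8$ ($A{\left(Z \right)} = 2 + 6 = 8$)
$K{\left(m \right)} = - \frac{222}{49} + \frac{6 m}{-17 - m}$ ($K{\left(m \right)} = 6 \left(\frac{m}{-17 - m} - \frac{37}{49}\right) = 6 \left(- \frac{37}{49} + \frac{m}{-17 - m}\right) = - \frac{222}{49} + \frac{6 m}{-17 - m}$)
$Y - K{\left(A{\left(-13 \right)} \right)} = 12135 - \frac{6 \left(-629 - 688\right)}{49 \left(17 + 8\right)} = 12135 - \frac{6 \left(-629 - 688\right)}{49 \cdot 25} = 12135 - \frac{6}{49} \cdot \frac{1}{25} \left(-1317\right) = 12135 - - \frac{7902}{1225} = 12135 + \frac{7902}{1225} = \frac{14873277}{1225}$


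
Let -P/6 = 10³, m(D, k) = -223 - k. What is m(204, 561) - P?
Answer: 5216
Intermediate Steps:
P = -6000 (P = -6*10³ = -6*1000 = -6000)
m(204, 561) - P = (-223 - 1*561) - 1*(-6000) = (-223 - 561) + 6000 = -784 + 6000 = 5216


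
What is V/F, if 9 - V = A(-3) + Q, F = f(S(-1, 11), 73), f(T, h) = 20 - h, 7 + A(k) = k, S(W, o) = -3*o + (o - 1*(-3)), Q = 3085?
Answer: 3066/53 ≈ 57.849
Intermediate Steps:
S(W, o) = 3 - 2*o (S(W, o) = -3*o + (o + 3) = -3*o + (3 + o) = 3 - 2*o)
A(k) = -7 + k
F = -53 (F = 20 - 1*73 = 20 - 73 = -53)
V = -3066 (V = 9 - ((-7 - 3) + 3085) = 9 - (-10 + 3085) = 9 - 1*3075 = 9 - 3075 = -3066)
V/F = -3066/(-53) = -3066*(-1/53) = 3066/53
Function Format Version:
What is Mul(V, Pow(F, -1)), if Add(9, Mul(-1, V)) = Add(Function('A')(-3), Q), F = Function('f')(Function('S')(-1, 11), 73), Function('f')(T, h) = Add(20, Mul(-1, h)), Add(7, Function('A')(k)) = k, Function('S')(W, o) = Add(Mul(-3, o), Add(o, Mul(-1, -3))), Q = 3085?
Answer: Rational(3066, 53) ≈ 57.849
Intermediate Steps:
Function('S')(W, o) = Add(3, Mul(-2, o)) (Function('S')(W, o) = Add(Mul(-3, o), Add(o, 3)) = Add(Mul(-3, o), Add(3, o)) = Add(3, Mul(-2, o)))
Function('A')(k) = Add(-7, k)
F = -53 (F = Add(20, Mul(-1, 73)) = Add(20, -73) = -53)
V = -3066 (V = Add(9, Mul(-1, Add(Add(-7, -3), 3085))) = Add(9, Mul(-1, Add(-10, 3085))) = Add(9, Mul(-1, 3075)) = Add(9, -3075) = -3066)
Mul(V, Pow(F, -1)) = Mul(-3066, Pow(-53, -1)) = Mul(-3066, Rational(-1, 53)) = Rational(3066, 53)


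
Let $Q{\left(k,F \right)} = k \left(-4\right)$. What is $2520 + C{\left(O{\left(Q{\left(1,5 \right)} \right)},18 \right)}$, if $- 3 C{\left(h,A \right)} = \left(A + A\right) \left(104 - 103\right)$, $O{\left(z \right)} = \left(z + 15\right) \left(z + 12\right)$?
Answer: $2508$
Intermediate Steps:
$Q{\left(k,F \right)} = - 4 k$
$O{\left(z \right)} = \left(12 + z\right) \left(15 + z\right)$ ($O{\left(z \right)} = \left(15 + z\right) \left(12 + z\right) = \left(12 + z\right) \left(15 + z\right)$)
$C{\left(h,A \right)} = - \frac{2 A}{3}$ ($C{\left(h,A \right)} = - \frac{\left(A + A\right) \left(104 - 103\right)}{3} = - \frac{2 A 1}{3} = - \frac{2 A}{3}$)
$2520 + C{\left(O{\left(Q{\left(1,5 \right)} \right)},18 \right)} = 2520 - 12 = 2508$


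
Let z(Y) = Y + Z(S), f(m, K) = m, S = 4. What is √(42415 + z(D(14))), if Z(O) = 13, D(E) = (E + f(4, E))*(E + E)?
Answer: 2*√10733 ≈ 207.20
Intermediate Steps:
D(E) = 2*E*(4 + E) (D(E) = (E + 4)*(E + E) = (4 + E)*(2*E) = 2*E*(4 + E))
z(Y) = 13 + Y (z(Y) = Y + 13 = 13 + Y)
√(42415 + z(D(14))) = √(42415 + (13 + 2*14*(4 + 14))) = √(42415 + (13 + 2*14*18)) = √(42415 + (13 + 504)) = √(42415 + 517) = √42932 = 2*√10733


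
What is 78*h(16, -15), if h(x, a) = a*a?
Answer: 17550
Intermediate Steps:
h(x, a) = a²
78*h(16, -15) = 78*(-15)² = 78*225 = 17550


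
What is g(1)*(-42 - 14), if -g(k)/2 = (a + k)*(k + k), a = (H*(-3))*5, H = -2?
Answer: 6944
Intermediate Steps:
a = 30 (a = -2*(-3)*5 = 6*5 = 30)
g(k) = -4*k*(30 + k) (g(k) = -2*(30 + k)*(k + k) = -2*(30 + k)*2*k = -4*k*(30 + k))
g(1)*(-42 - 14) = (-4*1*(30 + 1))*(-42 - 14) = -4*1*31*(-56) = -124*(-56) = 6944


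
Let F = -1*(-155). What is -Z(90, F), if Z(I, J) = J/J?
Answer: -1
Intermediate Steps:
F = 155
Z(I, J) = 1
-Z(90, F) = -1*1 = -1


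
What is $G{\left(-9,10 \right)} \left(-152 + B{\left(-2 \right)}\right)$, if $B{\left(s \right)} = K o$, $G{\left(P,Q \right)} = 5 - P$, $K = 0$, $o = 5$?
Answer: $-2128$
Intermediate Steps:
$B{\left(s \right)} = 0$ ($B{\left(s \right)} = 0 \cdot 5 = 0$)
$G{\left(-9,10 \right)} \left(-152 + B{\left(-2 \right)}\right) = \left(5 - -9\right) \left(-152 + 0\right) = \left(5 + 9\right) \left(-152\right) = 14 \left(-152\right) = -2128$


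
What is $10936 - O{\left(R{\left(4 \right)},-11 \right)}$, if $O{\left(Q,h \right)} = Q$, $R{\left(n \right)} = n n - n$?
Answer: $10924$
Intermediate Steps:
$R{\left(n \right)} = n^{2} - n$
$10936 - O{\left(R{\left(4 \right)},-11 \right)} = 10936 - 4 \left(-1 + 4\right) = 10936 - 4 \cdot 3 = 10936 - 12 = 10924$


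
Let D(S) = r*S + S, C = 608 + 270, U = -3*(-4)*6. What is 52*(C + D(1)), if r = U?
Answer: 49452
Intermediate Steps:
U = 72 (U = 12*6 = 72)
r = 72
C = 878
D(S) = 73*S (D(S) = 72*S + S = 73*S)
52*(C + D(1)) = 52*(878 + 73*1) = 52*(878 + 73) = 52*951 = 49452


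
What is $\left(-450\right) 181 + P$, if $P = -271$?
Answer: $-81721$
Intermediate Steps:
$\left(-450\right) 181 + P = \left(-450\right) 181 - 271 = -81450 - 271 = -81721$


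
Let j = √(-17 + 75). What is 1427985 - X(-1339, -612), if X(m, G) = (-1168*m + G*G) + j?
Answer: -510511 - √58 ≈ -5.1052e+5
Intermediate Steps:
j = √58 ≈ 7.6158
X(m, G) = √58 + G² - 1168*m (X(m, G) = (-1168*m + G*G) + √58 = (-1168*m + G²) + √58 = (G² - 1168*m) + √58 = √58 + G² - 1168*m)
1427985 - X(-1339, -612) = 1427985 - (√58 + (-612)² - 1168*(-1339)) = 1427985 - (√58 + 374544 + 1563952) = 1427985 - (1938496 + √58) = 1427985 + (-1938496 - √58) = -510511 - √58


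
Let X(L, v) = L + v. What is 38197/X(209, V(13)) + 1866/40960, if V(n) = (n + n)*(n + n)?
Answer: 156620053/3624960 ≈ 43.206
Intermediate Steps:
V(n) = 4*n² (V(n) = (2*n)*(2*n) = 4*n²)
38197/X(209, V(13)) + 1866/40960 = 38197/(209 + 4*13²) + 1866/40960 = 38197/(209 + 4*169) + 1866*(1/40960) = 38197/(209 + 676) + 933/20480 = 38197/885 + 933/20480 = 156620053/3624960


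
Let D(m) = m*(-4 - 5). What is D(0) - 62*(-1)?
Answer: 62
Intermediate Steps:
D(m) = -9*m (D(m) = m*(-9) = -9*m)
D(0) - 62*(-1) = -9*0 - 62*(-1) = 0 + 62 = 62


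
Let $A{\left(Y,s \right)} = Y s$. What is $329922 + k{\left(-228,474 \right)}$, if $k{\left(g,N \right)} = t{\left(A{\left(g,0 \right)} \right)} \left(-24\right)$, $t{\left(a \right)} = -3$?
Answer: $329994$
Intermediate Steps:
$k{\left(g,N \right)} = 72$ ($k{\left(g,N \right)} = \left(-3\right) \left(-24\right) = 72$)
$329922 + k{\left(-228,474 \right)} = 329922 + 72 = 329994$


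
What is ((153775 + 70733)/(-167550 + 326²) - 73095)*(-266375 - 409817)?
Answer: 1514348056407648/30637 ≈ 4.9429e+10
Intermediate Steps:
((153775 + 70733)/(-167550 + 326²) - 73095)*(-266375 - 409817) = (224508/(-167550 + 106276) - 73095)*(-676192) = (224508/(-61274) - 73095)*(-676192) = (224508*(-1/61274) - 73095)*(-676192) = (-112254/30637 - 73095)*(-676192) = -2239523769/30637*(-676192) = 1514348056407648/30637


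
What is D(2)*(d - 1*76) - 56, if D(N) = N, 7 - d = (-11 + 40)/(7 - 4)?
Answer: -640/3 ≈ -213.33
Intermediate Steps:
d = -8/3 (d = 7 - (-11 + 40)/(7 - 4) = 7 - 29/3 = -8/3 ≈ -2.6667)
D(2)*(d - 1*76) - 56 = 2*(-8/3 - 1*76) - 56 = 2*(-8/3 - 76) - 56 = 2*(-236/3) - 56 = -472/3 - 56 = -640/3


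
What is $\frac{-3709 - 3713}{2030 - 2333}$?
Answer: $\frac{2474}{101} \approx 24.495$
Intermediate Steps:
$\frac{-3709 - 3713}{2030 - 2333} = - \frac{7422}{-303} = \left(-7422\right) \left(- \frac{1}{303}\right) = \frac{2474}{101}$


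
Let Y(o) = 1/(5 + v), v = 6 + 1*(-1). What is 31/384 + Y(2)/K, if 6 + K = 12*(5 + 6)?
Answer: 3287/40320 ≈ 0.081523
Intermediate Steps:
K = 126 (K = -6 + 12*(5 + 6) = -6 + 12*11 = -6 + 132 = 126)
v = 5 (v = 6 - 1 = 5)
Y(o) = 1/10 (Y(o) = 1/(5 + 5) = 1/10)
31/384 + Y(2)/K = 31/384 + (1/10)/126 = 31*(1/384) + (1/10)*(1/126) = 31/384 + 1/1260 = 3287/40320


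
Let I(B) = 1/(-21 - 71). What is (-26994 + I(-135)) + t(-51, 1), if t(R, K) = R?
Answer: -2488141/92 ≈ -27045.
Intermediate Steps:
I(B) = -1/92 (I(B) = 1/(-92) = -1/92)
(-26994 + I(-135)) + t(-51, 1) = (-26994 - 1/92) - 51 = -2483449/92 - 51 = -2488141/92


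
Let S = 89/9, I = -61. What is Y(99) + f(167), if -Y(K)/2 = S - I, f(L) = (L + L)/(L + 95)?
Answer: -165653/1179 ≈ -140.50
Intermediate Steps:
f(L) = 2*L/(95 + L) (f(L) = (2*L)/(95 + L) = 2*L/(95 + L))
S = 89/9 (S = 89*(⅑) = 89/9 ≈ 9.8889)
Y(K) = -1276/9 (Y(K) = -2*(89/9 - 1*(-61)) = -2*(89/9 + 61) = -2*638/9 = -1276/9)
Y(99) + f(167) = -1276/9 + 2*167/(95 + 167) = -1276/9 + 2*167/262 = -1276/9 + 2*167*(1/262) = -1276/9 + 167/131 = -165653/1179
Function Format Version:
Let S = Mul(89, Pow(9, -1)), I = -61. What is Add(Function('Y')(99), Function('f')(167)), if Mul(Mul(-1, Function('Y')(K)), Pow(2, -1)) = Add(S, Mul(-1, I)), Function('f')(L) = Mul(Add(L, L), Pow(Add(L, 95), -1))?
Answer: Rational(-165653, 1179) ≈ -140.50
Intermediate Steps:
Function('f')(L) = Mul(2, L, Pow(Add(95, L), -1)) (Function('f')(L) = Mul(Mul(2, L), Pow(Add(95, L), -1)) = Mul(2, L, Pow(Add(95, L), -1)))
S = Rational(89, 9) (S = Mul(89, Rational(1, 9)) = Rational(89, 9) ≈ 9.8889)
Function('Y')(K) = Rational(-1276, 9) (Function('Y')(K) = Mul(-2, Add(Rational(89, 9), Mul(-1, -61))) = Mul(-2, Add(Rational(89, 9), 61)) = Mul(-2, Rational(638, 9)) = Rational(-1276, 9))
Add(Function('Y')(99), Function('f')(167)) = Add(Rational(-1276, 9), Mul(2, 167, Pow(Add(95, 167), -1))) = Add(Rational(-1276, 9), Mul(2, 167, Pow(262, -1))) = Add(Rational(-1276, 9), Mul(2, 167, Rational(1, 262))) = Add(Rational(-1276, 9), Rational(167, 131)) = Rational(-165653, 1179)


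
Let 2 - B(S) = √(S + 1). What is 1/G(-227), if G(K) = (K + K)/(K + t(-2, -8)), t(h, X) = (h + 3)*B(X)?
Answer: 225/454 + I*√7/454 ≈ 0.49559 + 0.0058276*I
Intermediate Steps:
B(S) = 2 - √(1 + S) (B(S) = 2 - √(S + 1) = 2 - √(1 + S))
t(h, X) = (2 - √(1 + X))*(3 + h) (t(h, X) = (h + 3)*(2 - √(1 + X)) = (3 + h)*(2 - √(1 + X)) = (2 - √(1 + X))*(3 + h))
G(K) = 2*K/(2 + K - I*√7) (G(K) = (K + K)/(K - (-2 + √(1 - 8))*(3 - 2)) = (2*K)/(K - 1*(-2 + √(-7))*1) = (2*K)/(K - 1*(-2 + I*√7)*1) = (2*K)/(K + (2 - I*√7)) = (2*K)/(2 + K - I*√7) = 2*K/(2 + K - I*√7))
1/G(-227) = 1/(2*(-227)/(2 - 227 - I*√7)) = 1/(2*(-227)/(-225 - I*√7)) = 1/(-454/(-225 - I*√7)) = 225/454 + I*√7/454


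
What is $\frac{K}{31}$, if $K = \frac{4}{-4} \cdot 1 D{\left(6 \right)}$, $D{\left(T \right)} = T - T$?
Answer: $0$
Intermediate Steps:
$D{\left(T \right)} = 0$
$K = 0$ ($K = \frac{4}{-4} \cdot 1 \cdot 0 = 4 \left(- \frac{1}{4}\right) 1 \cdot 0 = \left(-1\right) 1 \cdot 0 = \left(-1\right) 0 = 0$)
$\frac{K}{31} = \frac{0}{31} = 0 \cdot \frac{1}{31} = 0$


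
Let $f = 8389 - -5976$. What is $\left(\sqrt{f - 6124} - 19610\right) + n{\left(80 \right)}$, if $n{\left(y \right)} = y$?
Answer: $-19530 + \sqrt{8241} \approx -19439.0$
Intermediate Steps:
$f = 14365$ ($f = 8389 + 5976 = 14365$)
$\left(\sqrt{f - 6124} - 19610\right) + n{\left(80 \right)} = \left(\sqrt{14365 - 6124} - 19610\right) + 80 = \left(\sqrt{8241} - 19610\right) + 80 = \left(-19610 + \sqrt{8241}\right) + 80 = -19530 + \sqrt{8241}$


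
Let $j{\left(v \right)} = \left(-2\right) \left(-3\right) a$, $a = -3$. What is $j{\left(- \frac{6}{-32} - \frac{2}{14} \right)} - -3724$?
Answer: $3706$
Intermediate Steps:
$j{\left(v \right)} = -18$ ($j{\left(v \right)} = \left(-2\right) \left(-3\right) \left(-3\right) = 6 \left(-3\right) = -18$)
$j{\left(- \frac{6}{-32} - \frac{2}{14} \right)} - -3724 = -18 - -3724 = -18 + 3724 = 3706$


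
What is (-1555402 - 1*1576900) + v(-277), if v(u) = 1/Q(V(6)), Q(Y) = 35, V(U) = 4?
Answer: -109630569/35 ≈ -3.1323e+6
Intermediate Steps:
v(u) = 1/35
(-1555402 - 1*1576900) + v(-277) = (-1555402 - 1*1576900) + 1/35 = (-1555402 - 1576900) + 1/35 = -3132302 + 1/35 = -109630569/35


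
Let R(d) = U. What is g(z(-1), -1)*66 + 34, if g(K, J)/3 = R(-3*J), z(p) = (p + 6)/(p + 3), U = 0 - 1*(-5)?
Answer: 1024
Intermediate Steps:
U = 5 (U = 0 + 5 = 5)
z(p) = (6 + p)/(3 + p)
R(d) = 5
g(K, J) = 15 (g(K, J) = 3*5 = 15)
g(z(-1), -1)*66 + 34 = 15*66 + 34 = 990 + 34 = 1024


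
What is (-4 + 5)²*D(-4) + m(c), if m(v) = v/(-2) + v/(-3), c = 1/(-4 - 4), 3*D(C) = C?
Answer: -59/48 ≈ -1.2292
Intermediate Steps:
D(C) = C/3
c = -⅛ (c = 1/(-8) = -⅛ ≈ -0.12500)
m(v) = -5*v/6 (m(v) = v*(-½) + v*(-⅓) = -v/2 - v/3 = -5*v/6)
(-4 + 5)²*D(-4) + m(c) = (-4 + 5)²*((⅓)*(-4)) - ⅚*(-⅛) = 1²*(-4/3) + 5/48 = 1*(-4/3) + 5/48 = -4/3 + 5/48 = -59/48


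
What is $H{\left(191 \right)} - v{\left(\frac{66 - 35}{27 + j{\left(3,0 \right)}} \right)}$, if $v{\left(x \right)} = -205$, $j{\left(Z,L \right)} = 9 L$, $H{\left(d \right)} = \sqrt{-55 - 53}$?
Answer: $205 + 6 i \sqrt{3} \approx 205.0 + 10.392 i$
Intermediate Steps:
$H{\left(d \right)} = 6 i \sqrt{3}$ ($H{\left(d \right)} = \sqrt{-108} = 6 i \sqrt{3}$)
$H{\left(191 \right)} - v{\left(\frac{66 - 35}{27 + j{\left(3,0 \right)}} \right)} = 6 i \sqrt{3} - -205 = 6 i \sqrt{3} + 205 = 205 + 6 i \sqrt{3}$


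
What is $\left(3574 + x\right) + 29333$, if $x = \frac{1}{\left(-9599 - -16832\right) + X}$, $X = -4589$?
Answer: $\frac{87006109}{2644} \approx 32907.0$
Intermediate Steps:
$x = \frac{1}{2644}$ ($x = \frac{1}{\left(-9599 - -16832\right) - 4589} = \frac{1}{\left(-9599 + 16832\right) - 4589} = \frac{1}{7233 - 4589} = \frac{1}{2644} \approx 0.00037821$)
$\left(3574 + x\right) + 29333 = \left(3574 + \frac{1}{2644}\right) + 29333 = \frac{9449657}{2644} + 29333 = \frac{87006109}{2644}$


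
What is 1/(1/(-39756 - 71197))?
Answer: -110953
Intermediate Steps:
1/(1/(-39756 - 71197)) = 1/(1/(-110953)) = 1/(-1/110953) = -110953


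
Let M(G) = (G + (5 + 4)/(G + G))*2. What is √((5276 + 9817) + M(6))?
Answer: 9*√746/2 ≈ 122.91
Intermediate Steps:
M(G) = 2*G + 9/G (M(G) = (G + 9/((2*G)))*2 = (G + 9*(1/(2*G)))*2 = (G + 9/(2*G))*2 = 2*G + 9/G)
√((5276 + 9817) + M(6)) = √((5276 + 9817) + (2*6 + 9/6)) = √(15093 + (12 + 9*(⅙))) = √(15093 + (12 + 3/2)) = √(15093 + 27/2) = √(30213/2) = 9*√746/2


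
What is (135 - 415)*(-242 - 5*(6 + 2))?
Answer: 78960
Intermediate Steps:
(135 - 415)*(-242 - 5*(6 + 2)) = -280*(-242 - 5*8) = -280*(-242 - 40) = -280*(-282) = 78960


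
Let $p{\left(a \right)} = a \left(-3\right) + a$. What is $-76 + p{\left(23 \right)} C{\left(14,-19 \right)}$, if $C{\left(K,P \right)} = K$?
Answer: $-720$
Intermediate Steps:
$p{\left(a \right)} = - 2 a$ ($p{\left(a \right)} = - 3 a + a = - 2 a$)
$-76 + p{\left(23 \right)} C{\left(14,-19 \right)} = -76 + \left(-2\right) 23 \cdot 14 = -76 - 644 = -720$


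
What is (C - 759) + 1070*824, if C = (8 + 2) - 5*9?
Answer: 880886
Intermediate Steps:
C = -35 (C = 10 - 45 = -35)
(C - 759) + 1070*824 = (-35 - 759) + 1070*824 = -794 + 881680 = 880886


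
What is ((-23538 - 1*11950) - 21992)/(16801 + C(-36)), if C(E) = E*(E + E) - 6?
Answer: -57480/19387 ≈ -2.9649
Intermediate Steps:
C(E) = -6 + 2*E² (C(E) = E*(2*E) - 6 = 2*E² - 6 = -6 + 2*E²)
((-23538 - 1*11950) - 21992)/(16801 + C(-36)) = ((-23538 - 1*11950) - 21992)/(16801 + (-6 + 2*(-36)²)) = ((-23538 - 11950) - 21992)/(16801 + (-6 + 2*1296)) = (-35488 - 21992)/(16801 + (-6 + 2592)) = -57480/(16801 + 2586) = -57480/19387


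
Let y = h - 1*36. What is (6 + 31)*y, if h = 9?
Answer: -999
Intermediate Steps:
y = -27 (y = 9 - 1*36 = 9 - 36 = -27)
(6 + 31)*y = (6 + 31)*(-27) = 37*(-27) = -999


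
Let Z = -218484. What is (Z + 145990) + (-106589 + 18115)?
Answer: -160968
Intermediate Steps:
(Z + 145990) + (-106589 + 18115) = (-218484 + 145990) + (-106589 + 18115) = -72494 - 88474 = -160968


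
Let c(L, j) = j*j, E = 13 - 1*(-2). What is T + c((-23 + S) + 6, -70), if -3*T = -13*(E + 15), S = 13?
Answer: 5030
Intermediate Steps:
E = 15 (E = 13 + 2 = 15)
c(L, j) = j²
T = 130 (T = -(-13)*(15 + 15)/3 = -(-13)*30/3 = -⅓*(-390) = 130)
T + c((-23 + S) + 6, -70) = 130 + (-70)² = 130 + 4900 = 5030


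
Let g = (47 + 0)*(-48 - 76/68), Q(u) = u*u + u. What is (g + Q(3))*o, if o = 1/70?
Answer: -39041/1190 ≈ -32.808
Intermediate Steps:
Q(u) = u + u**2 (Q(u) = u**2 + u = u + u**2)
o = 1/70 ≈ 0.014286
g = -39245/17 (g = 47*(-48 - 76*1/68) = 47*(-48 - 19/17) = 47*(-835/17) = -39245/17 ≈ -2308.5)
(g + Q(3))*o = (-39245/17 + 3*(1 + 3))*(1/70) = (-39245/17 + 3*4)*(1/70) = (-39245/17 + 12)*(1/70) = -39041/17*1/70 = -39041/1190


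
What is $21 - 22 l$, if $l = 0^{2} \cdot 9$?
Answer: $21$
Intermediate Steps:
$l = 0$ ($l = 0 \cdot 9 = 0$)
$21 - 22 l = 21 - 0 = 21 + 0 = 21$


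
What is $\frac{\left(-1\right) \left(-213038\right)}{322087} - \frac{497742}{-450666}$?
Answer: $\frac{42720868477}{24192276657} \approx 1.7659$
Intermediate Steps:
$\frac{\left(-1\right) \left(-213038\right)}{322087} - \frac{497742}{-450666} = 213038 \cdot \frac{1}{322087} - - \frac{82957}{75111} = \frac{213038}{322087} + \frac{82957}{75111} = \frac{42720868477}{24192276657}$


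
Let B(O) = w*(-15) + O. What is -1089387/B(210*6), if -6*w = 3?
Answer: -55866/65 ≈ -859.48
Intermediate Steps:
w = -½ (w = -⅙*3 = -½ ≈ -0.50000)
B(O) = 15/2 + O (B(O) = -½*(-15) + O = 15/2 + O)
-1089387/B(210*6) = -1089387/(15/2 + 210*6) = -1089387/(15/2 + 1260) = -1089387/2535/2 = -1089387*2/2535 = -55866/65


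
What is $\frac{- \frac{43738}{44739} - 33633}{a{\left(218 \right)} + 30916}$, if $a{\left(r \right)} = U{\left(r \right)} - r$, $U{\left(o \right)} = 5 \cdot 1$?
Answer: $- \frac{1504750525}{1373621517} \approx -1.0955$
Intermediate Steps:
$U{\left(o \right)} = 5$
$a{\left(r \right)} = 5 - r$
$\frac{- \frac{43738}{44739} - 33633}{a{\left(218 \right)} + 30916} = \frac{- \frac{43738}{44739} - 33633}{\left(5 - 218\right) + 30916} = \frac{\left(-43738\right) \frac{1}{44739} - 33633}{\left(5 - 218\right) + 30916} = \frac{- \frac{43738}{44739} - 33633}{-213 + 30916} = - \frac{1504750525}{44739 \cdot 30703} = \left(- \frac{1504750525}{44739}\right) \frac{1}{30703} = - \frac{1504750525}{1373621517}$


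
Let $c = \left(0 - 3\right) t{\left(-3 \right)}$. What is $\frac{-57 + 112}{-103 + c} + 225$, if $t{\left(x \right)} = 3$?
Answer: $\frac{25145}{112} \approx 224.51$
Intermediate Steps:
$c = -9$ ($c = \left(0 - 3\right) 3 = \left(-3\right) 3 = -9$)
$\frac{-57 + 112}{-103 + c} + 225 = \frac{-57 + 112}{-103 - 9} + 225 = \frac{55}{-112} + 225 = 55 \left(- \frac{1}{112}\right) + 225 = - \frac{55}{112} + 225 = \frac{25145}{112}$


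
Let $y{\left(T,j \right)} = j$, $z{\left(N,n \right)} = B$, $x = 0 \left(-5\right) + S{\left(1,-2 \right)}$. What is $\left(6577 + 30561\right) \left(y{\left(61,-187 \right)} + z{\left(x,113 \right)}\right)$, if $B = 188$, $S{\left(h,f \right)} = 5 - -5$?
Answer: $37138$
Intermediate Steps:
$S{\left(h,f \right)} = 10$ ($S{\left(h,f \right)} = 5 + 5 = 10$)
$x = 10$ ($x = 0 \left(-5\right) + 10 = 0 + 10 = 10$)
$z{\left(N,n \right)} = 188$
$\left(6577 + 30561\right) \left(y{\left(61,-187 \right)} + z{\left(x,113 \right)}\right) = \left(6577 + 30561\right) \left(-187 + 188\right) = 37138 \cdot 1 = 37138$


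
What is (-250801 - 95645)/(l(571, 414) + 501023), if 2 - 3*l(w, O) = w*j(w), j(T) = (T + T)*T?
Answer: 346446/123611917 ≈ 0.0028027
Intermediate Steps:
j(T) = 2*T² (j(T) = (2*T)*T = 2*T²)
l(w, O) = ⅔ - 2*w³/3 (l(w, O) = ⅔ - w*2*w²/3 = ⅔ - 2*w³/3)
(-250801 - 95645)/(l(571, 414) + 501023) = (-250801 - 95645)/((⅔ - ⅔*571³) + 501023) = -346446/((⅔ - ⅔*186169411) + 501023) = -346446/((⅔ - 372338822/3) + 501023) = -346446/(-124112940 + 501023) = -346446/(-123611917) = -346446*(-1/123611917) = 346446/123611917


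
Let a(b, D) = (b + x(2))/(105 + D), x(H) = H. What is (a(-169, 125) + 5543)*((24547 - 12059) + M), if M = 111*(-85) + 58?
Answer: 3965663253/230 ≈ 1.7242e+7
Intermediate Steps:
M = -9377 (M = -9435 + 58 = -9377)
a(b, D) = (2 + b)/(105 + D) (a(b, D) = (b + 2)/(105 + D) = (2 + b)/(105 + D))
(a(-169, 125) + 5543)*((24547 - 12059) + M) = ((2 - 169)/(105 + 125) + 5543)*((24547 - 12059) - 9377) = (-167/230 + 5543)*(12488 - 9377) = ((1/230)*(-167) + 5543)*3111 = (-167/230 + 5543)*3111 = (1274723/230)*3111 = 3965663253/230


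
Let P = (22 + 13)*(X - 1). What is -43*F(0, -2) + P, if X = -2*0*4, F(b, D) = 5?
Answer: -250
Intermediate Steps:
X = 0 (X = 0*4 = 0)
P = -35 (P = (22 + 13)*(0 - 1) = 35*(-1) = -35)
-43*F(0, -2) + P = -43*5 - 35 = -215 - 35 = -250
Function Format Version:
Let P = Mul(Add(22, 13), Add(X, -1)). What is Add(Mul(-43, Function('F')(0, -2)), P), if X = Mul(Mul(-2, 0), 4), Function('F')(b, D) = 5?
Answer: -250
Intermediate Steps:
X = 0 (X = Mul(0, 4) = 0)
P = -35 (P = Mul(Add(22, 13), Add(0, -1)) = Mul(35, -1) = -35)
Add(Mul(-43, Function('F')(0, -2)), P) = Add(Mul(-43, 5), -35) = Add(-215, -35) = -250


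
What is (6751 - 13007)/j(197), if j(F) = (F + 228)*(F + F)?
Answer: -184/4925 ≈ -0.037360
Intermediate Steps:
j(F) = 2*F*(228 + F) (j(F) = (228 + F)*(2*F) = 2*F*(228 + F))
(6751 - 13007)/j(197) = (6751 - 13007)/((2*197*(228 + 197))) = -6256/(2*197*425) = -6256/167450 = -6256*1/167450 = -184/4925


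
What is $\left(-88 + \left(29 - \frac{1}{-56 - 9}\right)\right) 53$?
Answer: $- \frac{203202}{65} \approx -3126.2$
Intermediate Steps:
$\left(-88 + \left(29 - \frac{1}{-56 - 9}\right)\right) 53 = \left(-88 + \left(29 - \frac{1}{-65}\right)\right) 53 = \left(-88 + \left(29 - - \frac{1}{65}\right)\right) 53 = \left(-88 + \left(29 + \frac{1}{65}\right)\right) 53 = \left(-88 + \frac{1886}{65}\right) 53 = \left(- \frac{3834}{65}\right) 53 = - \frac{203202}{65}$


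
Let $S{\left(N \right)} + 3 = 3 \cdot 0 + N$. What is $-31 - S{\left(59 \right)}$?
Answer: $-87$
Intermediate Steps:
$S{\left(N \right)} = -3 + N$ ($S{\left(N \right)} = -3 + \left(3 \cdot 0 + N\right) = -3 + \left(0 + N\right) = -3 + N$)
$-31 - S{\left(59 \right)} = -31 - \left(-3 + 59\right) = -31 - 56 = -87$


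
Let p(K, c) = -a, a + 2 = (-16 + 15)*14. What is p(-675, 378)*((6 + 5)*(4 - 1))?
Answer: 528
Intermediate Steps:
a = -16 (a = -2 + (-16 + 15)*14 = -2 - 1*14 = -2 - 14 = -16)
p(K, c) = 16 (p(K, c) = -1*(-16) = 16)
p(-675, 378)*((6 + 5)*(4 - 1)) = 16*((6 + 5)*(4 - 1)) = 16*(11*3) = 16*33 = 528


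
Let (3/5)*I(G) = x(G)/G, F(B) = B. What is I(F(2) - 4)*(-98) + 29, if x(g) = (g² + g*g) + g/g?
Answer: 764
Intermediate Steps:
x(g) = 1 + 2*g² (x(g) = (g² + g²) + 1 = 2*g² + 1 = 1 + 2*g²)
I(G) = 5*(1 + 2*G²)/(3*G) (I(G) = 5*((1 + 2*G²)/G)/3 = 5*(1 + 2*G²)/(3*G))
I(F(2) - 4)*(-98) + 29 = (5*(1 + 2*(2 - 4)²)/(3*(2 - 4)))*(-98) + 29 = ((5/3)*(1 + 2*(-2)²)/(-2))*(-98) + 29 = ((5/3)*(-½)*(1 + 2*4))*(-98) + 29 = ((5/3)*(-½)*(1 + 8))*(-98) + 29 = ((5/3)*(-½)*9)*(-98) + 29 = -15/2*(-98) + 29 = 735 + 29 = 764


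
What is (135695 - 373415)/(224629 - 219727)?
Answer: -39620/817 ≈ -48.495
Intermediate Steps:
(135695 - 373415)/(224629 - 219727) = -237720/4902 = -237720*1/4902 = -39620/817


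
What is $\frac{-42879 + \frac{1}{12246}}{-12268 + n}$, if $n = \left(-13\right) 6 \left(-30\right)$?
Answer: $\frac{525096233}{121578288} \approx 4.319$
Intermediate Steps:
$n = 2340$ ($n = \left(-78\right) \left(-30\right) = 2340$)
$\frac{-42879 + \frac{1}{12246}}{-12268 + n} = \frac{-42879 + \frac{1}{12246}}{-12268 + 2340} = \frac{-42879 + \frac{1}{12246}}{-9928} = \left(- \frac{525096233}{12246}\right) \left(- \frac{1}{9928}\right) = \frac{525096233}{121578288}$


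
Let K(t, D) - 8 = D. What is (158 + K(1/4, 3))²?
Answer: 28561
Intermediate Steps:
K(t, D) = 8 + D
(158 + K(1/4, 3))² = (158 + (8 + 3))² = (158 + 11)² = 169² = 28561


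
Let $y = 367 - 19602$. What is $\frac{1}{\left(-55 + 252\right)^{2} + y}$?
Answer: $\frac{1}{19574} \approx 5.1088 \cdot 10^{-5}$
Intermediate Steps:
$y = -19235$ ($y = 367 - 19602 = -19235$)
$\frac{1}{\left(-55 + 252\right)^{2} + y} = \frac{1}{\left(-55 + 252\right)^{2} - 19235} = \frac{1}{197^{2} - 19235} = \frac{1}{38809 - 19235} = \frac{1}{19574}$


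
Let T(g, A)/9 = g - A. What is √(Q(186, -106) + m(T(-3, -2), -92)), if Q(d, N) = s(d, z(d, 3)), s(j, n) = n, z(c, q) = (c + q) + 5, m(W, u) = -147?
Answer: √47 ≈ 6.8557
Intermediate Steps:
T(g, A) = -9*A + 9*g (T(g, A) = 9*(g - A) = -9*A + 9*g)
z(c, q) = 5 + c + q
Q(d, N) = 8 + d (Q(d, N) = 5 + d + 3 = 8 + d)
√(Q(186, -106) + m(T(-3, -2), -92)) = √((8 + 186) - 147) = √(194 - 147) = √47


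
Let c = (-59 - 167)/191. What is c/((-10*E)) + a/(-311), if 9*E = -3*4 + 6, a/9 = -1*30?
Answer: 410271/594010 ≈ 0.69068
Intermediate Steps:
a = -270 (a = 9*(-1*30) = 9*(-30) = -270)
E = -⅔ (E = (-3*4 + 6)/9 = (-12 + 6)/9 = (⅑)*(-6) = -⅔ ≈ -0.66667)
c = -226/191 (c = -226*1/191 = -226/191 ≈ -1.1832)
c/((-10*E)) + a/(-311) = -226/(191*((-10*(-⅔)))) - 270/(-311) = -226/(191*20/3) - 270*(-1/311) = -226/191*3/20 + 270/311 = -339/1910 + 270/311 = 410271/594010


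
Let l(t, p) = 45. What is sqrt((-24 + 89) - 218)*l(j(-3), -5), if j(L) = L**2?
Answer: 135*I*sqrt(17) ≈ 556.62*I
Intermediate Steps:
sqrt((-24 + 89) - 218)*l(j(-3), -5) = sqrt((-24 + 89) - 218)*45 = sqrt(65 - 218)*45 = sqrt(-153)*45 = (3*I*sqrt(17))*45 = 135*I*sqrt(17)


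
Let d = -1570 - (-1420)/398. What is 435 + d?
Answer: -225155/199 ≈ -1131.4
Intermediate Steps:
d = -311720/199 (d = -1570 - (-1420)/398 = -1570 - 1*(-710/199) = -1570 + 710/199 = -311720/199 ≈ -1566.4)
435 + d = 435 - 311720/199 = -225155/199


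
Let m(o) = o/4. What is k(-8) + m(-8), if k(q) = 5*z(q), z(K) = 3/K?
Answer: -31/8 ≈ -3.8750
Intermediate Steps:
k(q) = 15/q (k(q) = 5*(3/q) = 15/q)
m(o) = o/4 (m(o) = o*(¼) = o/4)
k(-8) + m(-8) = 15/(-8) + (¼)*(-8) = 15*(-⅛) - 2 = -15/8 - 2 = -31/8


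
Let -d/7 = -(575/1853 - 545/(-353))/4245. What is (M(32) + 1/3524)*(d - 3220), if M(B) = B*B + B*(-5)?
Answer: -1361140849169615948/489253254621 ≈ -2.7821e+6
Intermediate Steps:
M(B) = B**2 - 5*B
d = 1698004/555338541 (d = -(-7)*(575/1853 - 545/(-353))/4245 = -(-7)*(575*(1/1853) - 545*(-1/353))*(1/4245) = -(-7)*(575/1853 + 545/353)*(1/4245) = -(-7)*(1212860/654109)*(1/4245) = -(-7)*242572/555338541 = -7*(-242572/555338541) = 1698004/555338541 ≈ 0.0030576)
(M(32) + 1/3524)*(d - 3220) = (32*(-5 + 32) + 1/3524)*(1698004/555338541 - 3220) = (32*27 + 1/3524)*(-1788188404016/555338541) = (864 + 1/3524)*(-1788188404016/555338541) = (3044737/3524)*(-1788188404016/555338541) = -1361140849169615948/489253254621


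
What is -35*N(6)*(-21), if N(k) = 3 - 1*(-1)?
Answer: 2940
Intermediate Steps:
N(k) = 4 (N(k) = 3 + 1 = 4)
-35*N(6)*(-21) = -35*4*(-21) = -140*(-21) = 2940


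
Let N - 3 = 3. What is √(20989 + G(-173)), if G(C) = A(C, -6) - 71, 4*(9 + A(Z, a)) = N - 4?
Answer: √83638/2 ≈ 144.60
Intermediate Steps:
N = 6 (N = 3 + 3 = 6)
A(Z, a) = -17/2 (A(Z, a) = -9 + (6 - 4)/4 = -9 + (¼)*2 = -9 + ½ = -17/2)
G(C) = -159/2 (G(C) = -17/2 - 71 = -159/2)
√(20989 + G(-173)) = √(20989 - 159/2) = √(41819/2) = √83638/2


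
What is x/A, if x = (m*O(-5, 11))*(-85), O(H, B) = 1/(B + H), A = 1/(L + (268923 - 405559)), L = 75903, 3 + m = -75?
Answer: -67109965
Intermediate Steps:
m = -78 (m = -3 - 75 = -78)
A = -1/60733 (A = 1/(75903 + (268923 - 405559)) = 1/(75903 - 136636) = 1/(-60733) = -1/60733 ≈ -1.6466e-5)
x = 1105 (x = -78/(11 - 5)*(-85) = -78/6*(-85) = -78*1/6*(-85) = -13*(-85) = 1105)
x/A = 1105/(-1/60733) = 1105*(-60733) = -67109965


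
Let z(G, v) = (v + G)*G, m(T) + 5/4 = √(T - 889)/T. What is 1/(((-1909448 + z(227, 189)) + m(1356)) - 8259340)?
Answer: -9262041676218/93309116710608960647 - 678*√467/93309116710608960647 ≈ -9.9262e-8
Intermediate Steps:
m(T) = -5/4 + √(-889 + T)/T (m(T) = -5/4 + √(T - 889)/T = -5/4 + √(-889 + T)/T)
z(G, v) = G*(G + v) (z(G, v) = (G + v)*G = G*(G + v))
1/(((-1909448 + z(227, 189)) + m(1356)) - 8259340) = 1/(((-1909448 + 227*(227 + 189)) + (-5/4 + √(-889 + 1356)/1356)) - 8259340) = 1/(((-1909448 + 227*416) + (-5/4 + √467/1356)) - 8259340) = 1/(((-1909448 + 94432) + (-5/4 + √467/1356)) - 8259340) = 1/((-1815016 + (-5/4 + √467/1356)) - 8259340) = 1/((-7260069/4 + √467/1356) - 8259340) = 1/(-40297429/4 + √467/1356)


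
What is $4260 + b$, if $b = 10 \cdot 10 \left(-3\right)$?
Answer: $3960$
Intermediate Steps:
$b = -300$ ($b = 100 \left(-3\right) = -300$)
$4260 + b = 4260 - 300 = 3960$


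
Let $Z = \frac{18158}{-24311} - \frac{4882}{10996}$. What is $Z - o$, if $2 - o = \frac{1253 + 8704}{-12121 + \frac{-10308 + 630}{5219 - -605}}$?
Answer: $- \frac{2704491543565319}{674060497813814} \approx -4.0122$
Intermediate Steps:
$Z = - \frac{22739405}{19094554}$ ($Z = 18158 \left(- \frac{1}{24311}\right) - \frac{2441}{5498} = - \frac{2594}{3473} - \frac{2441}{5498} = - \frac{22739405}{19094554} \approx -1.1909$)
$o = \frac{99597166}{35301191}$ ($o = 2 - \frac{1253 + 8704}{-12121 + \frac{-10308 + 630}{5219 - -605}} = 2 - \frac{9957}{-12121 - \frac{9678}{5219 + 605}} = 2 - \frac{9957}{-12121 - \frac{9678}{5824}} = 2 - \frac{9957}{-12121 - \frac{4839}{2912}} = 2 - \frac{9957}{- \frac{35301191}{2912}} = 2 - 9957 \left(- \frac{2912}{35301191}\right) = 2 - - \frac{28994784}{35301191} = 2 + \frac{28994784}{35301191} = \frac{99597166}{35301191} \approx 2.8214$)
$Z - o = - \frac{22739405}{19094554} - \frac{99597166}{35301191} = - \frac{2704491543565319}{674060497813814}$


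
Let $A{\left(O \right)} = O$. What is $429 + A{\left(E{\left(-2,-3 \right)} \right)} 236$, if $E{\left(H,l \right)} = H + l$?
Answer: $-751$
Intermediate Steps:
$429 + A{\left(E{\left(-2,-3 \right)} \right)} 236 = 429 + \left(-2 - 3\right) 236 = 429 - 1180 = -751$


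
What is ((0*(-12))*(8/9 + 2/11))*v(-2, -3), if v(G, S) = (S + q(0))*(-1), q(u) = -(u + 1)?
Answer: 0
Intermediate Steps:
q(u) = -1 - u (q(u) = -(1 + u) = -1 - u)
v(G, S) = 1 - S (v(G, S) = (S + (-1 - 1*0))*(-1) = (S + (-1 + 0))*(-1) = (S - 1)*(-1) = (-1 + S)*(-1) = 1 - S)
((0*(-12))*(8/9 + 2/11))*v(-2, -3) = ((0*(-12))*(8/9 + 2/11))*(1 - 1*(-3)) = (0*(8*(⅑) + 2*(1/11)))*(1 + 3) = (0*(8/9 + 2/11))*4 = (0*(106/99))*4 = 0*4 = 0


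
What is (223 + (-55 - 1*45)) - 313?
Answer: -190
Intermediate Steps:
(223 + (-55 - 1*45)) - 313 = (223 + (-55 - 45)) - 313 = (223 - 100) - 313 = 123 - 313 = -190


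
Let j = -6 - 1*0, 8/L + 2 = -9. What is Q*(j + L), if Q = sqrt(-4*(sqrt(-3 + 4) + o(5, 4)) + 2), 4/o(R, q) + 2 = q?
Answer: -74*I*sqrt(10)/11 ≈ -21.273*I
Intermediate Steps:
L = -8/11 (L = 8/(-2 - 9) = 8/(-11) = 8*(-1/11) = -8/11 ≈ -0.72727)
o(R, q) = 4/(-2 + q)
j = -6 (j = -6 + 0 = -6)
Q = I*sqrt(10) (Q = sqrt(-4*(sqrt(-3 + 4) + 4/(-2 + 4)) + 2) = sqrt(-4*(sqrt(1) + 4/2) + 2) = sqrt(-4*(1 + 4*(1/2)) + 2) = sqrt(-4*(1 + 2) + 2) = sqrt(-4*3 + 2) = sqrt(-12 + 2) = sqrt(-10) = I*sqrt(10) ≈ 3.1623*I)
Q*(j + L) = (I*sqrt(10))*(-6 - 8/11) = (I*sqrt(10))*(-74/11) = -74*I*sqrt(10)/11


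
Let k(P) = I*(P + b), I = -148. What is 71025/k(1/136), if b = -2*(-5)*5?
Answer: -804950/83879 ≈ -9.5966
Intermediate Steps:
b = 50 (b = 10*5 = 50)
k(P) = -7400 - 148*P (k(P) = -148*(P + 50) = -148*(50 + P) = -7400 - 148*P)
71025/k(1/136) = 71025/(-7400 - 148/136) = 71025/(-7400 - 148*1/136) = 71025/(-7400 - 37/34) = 71025/(-251637/34) = 71025*(-34/251637) = -804950/83879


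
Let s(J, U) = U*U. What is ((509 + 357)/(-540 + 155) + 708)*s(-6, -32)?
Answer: 278235136/385 ≈ 7.2269e+5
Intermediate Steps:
s(J, U) = U²
((509 + 357)/(-540 + 155) + 708)*s(-6, -32) = ((509 + 357)/(-540 + 155) + 708)*(-32)² = (866/(-385) + 708)*1024 = (866*(-1/385) + 708)*1024 = (-866/385 + 708)*1024 = (271714/385)*1024 = 278235136/385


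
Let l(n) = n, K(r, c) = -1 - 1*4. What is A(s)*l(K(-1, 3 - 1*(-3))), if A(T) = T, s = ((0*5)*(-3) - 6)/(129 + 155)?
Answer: 15/142 ≈ 0.10563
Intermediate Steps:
K(r, c) = -5 (K(r, c) = -1 - 4 = -5)
s = -3/142 (s = (0*(-3) - 6)/284 = (0 - 6)*(1/284) = -6*1/284 = -3/142 ≈ -0.021127)
A(s)*l(K(-1, 3 - 1*(-3))) = -3/142*(-5) = 15/142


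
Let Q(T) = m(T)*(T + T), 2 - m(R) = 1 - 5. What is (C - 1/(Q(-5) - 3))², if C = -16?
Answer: 1014049/3969 ≈ 255.49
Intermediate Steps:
m(R) = 6 (m(R) = 2 - (1 - 5) = 2 - 1*(-4) = 2 + 4 = 6)
Q(T) = 12*T (Q(T) = 6*(T + T) = 6*(2*T) = 12*T)
(C - 1/(Q(-5) - 3))² = (-16 - 1/(12*(-5) - 3))² = (-16 - 1/(-60 - 3))² = (-16 - 1/(-63))² = (-16 - 1*(-1/63))² = (-16 + 1/63)² = (-1007/63)² = 1014049/3969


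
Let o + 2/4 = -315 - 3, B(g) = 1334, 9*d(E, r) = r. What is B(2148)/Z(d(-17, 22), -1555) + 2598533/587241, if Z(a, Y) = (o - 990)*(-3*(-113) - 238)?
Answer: 685269687973/155217779397 ≈ 4.4149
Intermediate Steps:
d(E, r) = r/9
o = -637/2 (o = -½ + (-315 - 3) = -½ - 318 = -637/2 ≈ -318.50)
Z(a, Y) = -264317/2 (Z(a, Y) = (-637/2 - 990)*(-3*(-113) - 238) = -2617*(339 - 238)/2 = -2617/2*101 = -264317/2)
B(2148)/Z(d(-17, 22), -1555) + 2598533/587241 = 1334/(-264317/2) + 2598533/587241 = 1334*(-2/264317) + 2598533*(1/587241) = -2668/264317 + 2598533/587241 = 685269687973/155217779397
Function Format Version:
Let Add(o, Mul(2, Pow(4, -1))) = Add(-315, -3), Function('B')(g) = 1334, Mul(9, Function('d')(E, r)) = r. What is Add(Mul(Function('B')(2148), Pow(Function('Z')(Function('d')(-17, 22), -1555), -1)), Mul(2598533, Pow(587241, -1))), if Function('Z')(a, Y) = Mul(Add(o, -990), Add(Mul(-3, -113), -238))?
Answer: Rational(685269687973, 155217779397) ≈ 4.4149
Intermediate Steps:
Function('d')(E, r) = Mul(Rational(1, 9), r)
o = Rational(-637, 2) (o = Add(Rational(-1, 2), Add(-315, -3)) = Add(Rational(-1, 2), -318) = Rational(-637, 2) ≈ -318.50)
Function('Z')(a, Y) = Rational(-264317, 2) (Function('Z')(a, Y) = Mul(Add(Rational(-637, 2), -990), Add(Mul(-3, -113), -238)) = Mul(Rational(-2617, 2), Add(339, -238)) = Mul(Rational(-2617, 2), 101) = Rational(-264317, 2))
Add(Mul(Function('B')(2148), Pow(Function('Z')(Function('d')(-17, 22), -1555), -1)), Mul(2598533, Pow(587241, -1))) = Add(Mul(1334, Pow(Rational(-264317, 2), -1)), Mul(2598533, Pow(587241, -1))) = Add(Mul(1334, Rational(-2, 264317)), Mul(2598533, Rational(1, 587241))) = Add(Rational(-2668, 264317), Rational(2598533, 587241)) = Rational(685269687973, 155217779397)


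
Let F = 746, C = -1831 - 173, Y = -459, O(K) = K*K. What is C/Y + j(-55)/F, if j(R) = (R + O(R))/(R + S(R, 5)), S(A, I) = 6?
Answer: 11981831/2796381 ≈ 4.2848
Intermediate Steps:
O(K) = K²
C = -2004
j(R) = (R + R²)/(6 + R) (j(R) = (R + R²)/(R + 6) = (R + R²)/(6 + R))
C/Y + j(-55)/F = -2004/(-459) - 55*(1 - 55)/(6 - 55)/746 = -2004*(-1/459) - 55*(-54)/(-49)*(1/746) = 668/153 - 55*(-1/49)*(-54)*(1/746) = 668/153 - 2970/49*1/746 = 668/153 - 1485/18277 = 11981831/2796381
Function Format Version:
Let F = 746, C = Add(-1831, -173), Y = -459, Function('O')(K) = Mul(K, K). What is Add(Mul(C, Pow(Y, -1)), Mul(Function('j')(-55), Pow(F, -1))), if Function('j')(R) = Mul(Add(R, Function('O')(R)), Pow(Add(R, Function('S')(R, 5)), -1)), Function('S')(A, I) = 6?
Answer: Rational(11981831, 2796381) ≈ 4.2848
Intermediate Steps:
Function('O')(K) = Pow(K, 2)
C = -2004
Function('j')(R) = Mul(Pow(Add(6, R), -1), Add(R, Pow(R, 2))) (Function('j')(R) = Mul(Add(R, Pow(R, 2)), Pow(Add(R, 6), -1)) = Mul(Add(R, Pow(R, 2)), Pow(Add(6, R), -1)) = Mul(Pow(Add(6, R), -1), Add(R, Pow(R, 2))))
Add(Mul(C, Pow(Y, -1)), Mul(Function('j')(-55), Pow(F, -1))) = Add(Mul(-2004, Pow(-459, -1)), Mul(Mul(-55, Pow(Add(6, -55), -1), Add(1, -55)), Pow(746, -1))) = Add(Mul(-2004, Rational(-1, 459)), Mul(Mul(-55, Pow(-49, -1), -54), Rational(1, 746))) = Add(Rational(668, 153), Mul(Mul(-55, Rational(-1, 49), -54), Rational(1, 746))) = Add(Rational(668, 153), Mul(Rational(-2970, 49), Rational(1, 746))) = Add(Rational(668, 153), Rational(-1485, 18277)) = Rational(11981831, 2796381)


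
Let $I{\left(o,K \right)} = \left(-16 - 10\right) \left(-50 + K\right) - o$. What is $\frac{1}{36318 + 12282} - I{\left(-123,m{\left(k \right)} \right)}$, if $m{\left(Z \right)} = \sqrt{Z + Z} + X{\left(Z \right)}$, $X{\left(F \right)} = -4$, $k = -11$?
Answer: $- \frac{74212199}{48600} + 26 i \sqrt{22} \approx -1527.0 + 121.95 i$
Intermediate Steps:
$m{\left(Z \right)} = -4 + \sqrt{2} \sqrt{Z}$ ($m{\left(Z \right)} = \sqrt{Z + Z} - 4 = \sqrt{2 Z} - 4 = \sqrt{2} \sqrt{Z} - 4 = -4 + \sqrt{2} \sqrt{Z}$)
$I{\left(o,K \right)} = 1300 - o - 26 K$ ($I{\left(o,K \right)} = - 26 \left(-50 + K\right) - o = \left(1300 - 26 K\right) - o = 1300 - o - 26 K$)
$\frac{1}{36318 + 12282} - I{\left(-123,m{\left(k \right)} \right)} = \frac{1}{36318 + 12282} - \left(1300 - -123 - 26 \left(-4 + \sqrt{2} \sqrt{-11}\right)\right) = \frac{1}{48600} - \left(1300 + 123 - 26 \left(-4 + \sqrt{2} i \sqrt{11}\right)\right) = \frac{1}{48600} - \left(1300 + 123 - 26 \left(-4 + i \sqrt{22}\right)\right) = \frac{1}{48600} - \left(1300 + 123 + \left(104 - 26 i \sqrt{22}\right)\right) = \frac{1}{48600} - \left(1527 - 26 i \sqrt{22}\right) = - \frac{74212199}{48600} + 26 i \sqrt{22}$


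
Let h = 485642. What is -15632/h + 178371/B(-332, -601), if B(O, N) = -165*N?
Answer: 14179050317/8026448155 ≈ 1.7665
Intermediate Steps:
-15632/h + 178371/B(-332, -601) = -15632/485642 + 178371/((-165*(-601))) = -15632*1/485642 + 178371/99165 = -7816/242821 + 178371*(1/99165) = -7816/242821 + 59457/33055 = 14179050317/8026448155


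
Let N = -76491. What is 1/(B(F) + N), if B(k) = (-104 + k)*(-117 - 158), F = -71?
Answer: -1/28366 ≈ -3.5253e-5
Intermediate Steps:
B(k) = 28600 - 275*k (B(k) = (-104 + k)*(-275) = 28600 - 275*k)
1/(B(F) + N) = 1/((28600 - 275*(-71)) - 76491) = 1/((28600 + 19525) - 76491) = 1/(48125 - 76491) = 1/(-28366) = -1/28366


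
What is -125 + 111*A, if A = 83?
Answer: 9088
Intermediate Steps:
-125 + 111*A = -125 + 111*83 = -125 + 9213 = 9088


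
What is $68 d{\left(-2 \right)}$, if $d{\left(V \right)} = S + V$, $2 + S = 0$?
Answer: $-272$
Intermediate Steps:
$S = -2$ ($S = -2 + 0 = -2$)
$d{\left(V \right)} = -2 + V$
$68 d{\left(-2 \right)} = 68 \left(-2 - 2\right) = 68 \left(-4\right) = -272$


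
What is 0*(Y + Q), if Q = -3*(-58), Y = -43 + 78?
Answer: 0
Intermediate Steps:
Y = 35
Q = 174
0*(Y + Q) = 0*(35 + 174) = 0*209 = 0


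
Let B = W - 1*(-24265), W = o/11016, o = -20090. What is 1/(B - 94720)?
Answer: -5508/388076185 ≈ -1.4193e-5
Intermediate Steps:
W = -10045/5508 (W = -20090/11016 = -20090*1/11016 = -10045/5508 ≈ -1.8237)
B = 133641575/5508 (B = -10045/5508 - 1*(-24265) = -10045/5508 + 24265 = 133641575/5508 ≈ 24263.)
1/(B - 94720) = 1/(133641575/5508 - 94720) = 1/(-388076185/5508) = -5508/388076185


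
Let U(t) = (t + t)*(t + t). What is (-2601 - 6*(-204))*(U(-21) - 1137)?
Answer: -863379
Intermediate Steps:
U(t) = 4*t² (U(t) = (2*t)*(2*t) = 4*t²)
(-2601 - 6*(-204))*(U(-21) - 1137) = (-2601 - 6*(-204))*(4*(-21)² - 1137) = (-2601 + 1224)*(4*441 - 1137) = -1377*(1764 - 1137) = -1377*627 = -863379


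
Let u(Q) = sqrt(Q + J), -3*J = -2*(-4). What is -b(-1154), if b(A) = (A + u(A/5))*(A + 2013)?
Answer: 991286 - 859*I*sqrt(52530)/15 ≈ 9.9129e+5 - 13125.0*I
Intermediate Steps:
J = -8/3 (J = -(-2)*(-4)/3 = -1/3*8 = -8/3 ≈ -2.6667)
u(Q) = sqrt(-8/3 + Q) (u(Q) = sqrt(Q - 8/3) = sqrt(-8/3 + Q))
b(A) = (2013 + A)*(A + sqrt(-24 + 9*A/5)/3) (b(A) = (A + sqrt(-24 + 9*(A/5))/3)*(A + 2013) = (A + sqrt(-24 + 9*(A*(1/5)))/3)*(2013 + A) = (A + sqrt(-24 + 9*(A/5))/3)*(2013 + A) = (A + sqrt(-24 + 9*A/5)/3)*(2013 + A) = (2013 + A)*(A + sqrt(-24 + 9*A/5)/3))
-b(-1154) = -((-1154)**2 + 2013*(-1154) + 671*sqrt(-600 + 45*(-1154))/5 + (1/15)*(-1154)*sqrt(-600 + 45*(-1154))) = -(1331716 - 2323002 + 671*sqrt(-600 - 51930)/5 + (1/15)*(-1154)*sqrt(-600 - 51930)) = -(1331716 - 2323002 + 671*sqrt(-52530)/5 + (1/15)*(-1154)*sqrt(-52530)) = -(1331716 - 2323002 + 671*(I*sqrt(52530))/5 + (1/15)*(-1154)*(I*sqrt(52530))) = -(1331716 - 2323002 + 671*I*sqrt(52530)/5 - 1154*I*sqrt(52530)/15) = -(-991286 + 859*I*sqrt(52530)/15) = 991286 - 859*I*sqrt(52530)/15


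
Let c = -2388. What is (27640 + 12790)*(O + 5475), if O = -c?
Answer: 317901090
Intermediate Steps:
O = 2388 (O = -1*(-2388) = 2388)
(27640 + 12790)*(O + 5475) = (27640 + 12790)*(2388 + 5475) = 40430*7863 = 317901090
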